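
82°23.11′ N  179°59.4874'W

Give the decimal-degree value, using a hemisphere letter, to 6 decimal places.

82.385167° N, 179.991457° W

Latitude: 82 + 23.11/60 = 82.3851667
Longitude: 59.4874′ = 0.991457°; total 179.9914567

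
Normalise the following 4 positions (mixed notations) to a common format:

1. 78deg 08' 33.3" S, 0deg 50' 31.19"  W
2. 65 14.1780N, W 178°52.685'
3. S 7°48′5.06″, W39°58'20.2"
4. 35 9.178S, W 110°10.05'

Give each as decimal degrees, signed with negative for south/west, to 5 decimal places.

Point 1:
  Latitude: 8′ + 33.3″ = 8.55500′; 78 + 8.55500/60 = 78.142583
  hemisphere S, so the sign is −
  Longitude: 0° + 50/60 + 31.19/3600 = 0 + 0.833333 + 0.008664 = 0.841997
  hemisphere W, so the sign is −
Point 2:
  φ: 14.178′ = 0.236300°; total 65.236300
  N → positive
  Longitude: 52.685′ = 0.878083°; total 178.878083
  W → negative
Point 3:
  Latitude: 7 + 48/60 + 5.06/3600 = 7.801406
  S → negative
  Longitude: 58′ + 20.2″ = 58.33667′; 39 + 58.33667/60 = 39.972278
  hemisphere W, so the sign is −
Point 4:
  Latitude: 9.178′ = 0.152967°; total 35.152967
  S → negative
  Longitude: 10.05′ = 0.167500°; total 110.167500
  W ⇒ negate

1. -78.14258, -0.84200
2. 65.23630, -178.87808
3. -7.80141, -39.97228
4. -35.15297, -110.16750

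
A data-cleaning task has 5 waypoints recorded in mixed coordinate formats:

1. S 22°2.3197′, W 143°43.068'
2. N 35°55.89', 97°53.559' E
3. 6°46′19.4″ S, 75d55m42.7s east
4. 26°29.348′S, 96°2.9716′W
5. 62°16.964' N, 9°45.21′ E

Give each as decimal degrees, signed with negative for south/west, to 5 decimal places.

1. -22.03866, -143.71780
2. 35.93150, 97.89265
3. -6.77206, 75.92853
4. -26.48913, -96.04953
5. 62.28273, 9.75350

Point 1:
  Lat: 22 + 2.3197/60 = 22.038662
  S ⇒ negate
  λ: 143 + 43.068/60 = 143.717800
  W → negative
Point 2:
  Latitude: 55.89′ = 0.931500°; total 35.931500
  N → positive
  Lon: 97 + 53.559/60 = 97.892650
  E ⇒ keep positive
Point 3:
  Lat: 46′ + 19.4″ = 46.32333′; 6 + 46.32333/60 = 6.772056
  hemisphere S, so the sign is −
  Longitude: 75 + 55/60 + 42.7/3600 = 75.928528
  E → positive
Point 4:
  φ: 29.348′ = 0.489133°; total 26.489133
  hemisphere S, so the sign is −
  Lon: 96 + 2.9716/60 = 96.049527
  W → negative
Point 5:
  φ: 62 + 16.964/60 = 62.282733
  N → positive
  λ: 45.21′ = 0.753500°; total 9.753500
  E ⇒ keep positive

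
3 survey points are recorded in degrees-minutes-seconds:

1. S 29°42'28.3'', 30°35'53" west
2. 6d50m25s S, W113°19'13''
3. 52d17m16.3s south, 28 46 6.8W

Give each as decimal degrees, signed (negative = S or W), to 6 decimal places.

1. -29.707861, -30.598056
2. -6.840278, -113.320278
3. -52.287861, -28.768556

Point 1:
  Latitude: 29° + 42/60 + 28.3/3600 = 29 + 0.700000 + 0.007861 = 29.7078611
  S ⇒ negate
  Lon: 35′ + 53″ = 35.88333′; 30 + 35.88333/60 = 30.5980556
  W ⇒ negate
Point 2:
  Latitude: 50′ + 25″ = 50.41667′; 6 + 50.41667/60 = 6.8402778
  hemisphere S, so the sign is −
  λ: 19′ + 13″ = 19.21667′; 113 + 19.21667/60 = 113.3202778
  W → negative
Point 3:
  Lat: 52° + 17/60 + 16.3/3600 = 52 + 0.283333 + 0.004528 = 52.2878611
  hemisphere S, so the sign is −
  λ: 28 + 46/60 + 6.8/3600 = 28.7685556
  hemisphere W, so the sign is −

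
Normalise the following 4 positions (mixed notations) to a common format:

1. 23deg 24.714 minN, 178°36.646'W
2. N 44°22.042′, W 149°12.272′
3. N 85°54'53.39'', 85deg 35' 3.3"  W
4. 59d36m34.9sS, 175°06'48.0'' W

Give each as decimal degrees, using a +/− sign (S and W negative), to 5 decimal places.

1. 23.41190, -178.61077
2. 44.36737, -149.20453
3. 85.91483, -85.58425
4. -59.60969, -175.11333

Point 1:
  φ: 23 + 24.714/60 = 23.411900
  N → positive
  Lon: 36.646′ = 0.610767°; total 178.610767
  W ⇒ negate
Point 2:
  φ: 44 + 22.042/60 = 44.367367
  N → positive
  λ: 12.272′ = 0.204533°; total 149.204533
  W → negative
Point 3:
  Lat: 85 + 54/60 + 53.39/3600 = 85.914831
  N ⇒ keep positive
  λ: 85 + 35/60 + 3.3/3600 = 85.584250
  hemisphere W, so the sign is −
Point 4:
  φ: 59 + 36/60 + 34.9/3600 = 59.609694
  hemisphere S, so the sign is −
  Lon: 6′ + 48″ = 6.80000′; 175 + 6.80000/60 = 175.113333
  W → negative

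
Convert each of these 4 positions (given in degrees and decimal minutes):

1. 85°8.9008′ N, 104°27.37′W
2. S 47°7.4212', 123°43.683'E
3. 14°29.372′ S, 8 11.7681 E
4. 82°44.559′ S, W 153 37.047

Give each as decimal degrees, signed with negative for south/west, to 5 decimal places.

1. 85.14835, -104.45617
2. -47.12369, 123.72805
3. -14.48953, 8.19614
4. -82.74265, -153.61745

Point 1:
  Latitude: 8.9008′ = 0.148347°; total 85.148347
  N ⇒ keep positive
  λ: 27.37′ = 0.456167°; total 104.456167
  W → negative
Point 2:
  Latitude: 47 + 7.4212/60 = 47.123687
  S ⇒ negate
  λ: 43.683′ = 0.728050°; total 123.728050
  E ⇒ keep positive
Point 3:
  Lat: 14 + 29.372/60 = 14.489533
  S ⇒ negate
  Lon: 11.7681′ = 0.196135°; total 8.196135
  E → positive
Point 4:
  Latitude: 44.559′ = 0.742650°; total 82.742650
  hemisphere S, so the sign is −
  λ: 37.047′ = 0.617450°; total 153.617450
  hemisphere W, so the sign is −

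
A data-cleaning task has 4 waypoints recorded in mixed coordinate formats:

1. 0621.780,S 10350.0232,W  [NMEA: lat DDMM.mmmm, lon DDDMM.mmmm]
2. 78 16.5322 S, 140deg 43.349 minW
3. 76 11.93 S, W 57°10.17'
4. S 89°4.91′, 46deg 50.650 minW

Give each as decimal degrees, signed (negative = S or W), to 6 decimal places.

1. -6.363000, -103.833720
2. -78.275537, -140.722483
3. -76.198833, -57.169500
4. -89.081833, -46.844167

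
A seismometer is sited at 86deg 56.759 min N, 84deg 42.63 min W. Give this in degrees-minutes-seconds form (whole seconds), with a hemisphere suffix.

Latitude: fractional minutes 0.75900 × 60 = 45.54″
Lon: 42.63000′ → 42′ and 0.63000 × 60 = 37.80″

86°56′46″ N, 84°42′38″ W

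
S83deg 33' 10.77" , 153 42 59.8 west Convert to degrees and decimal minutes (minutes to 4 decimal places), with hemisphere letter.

83° 33.1795′ S, 153° 42.9967′ W

φ: seconds/60 = 0.17950; minutes = 33 + 0.17950 = 33.179500
Longitude: 42 + 59.8/60 = 42.996667′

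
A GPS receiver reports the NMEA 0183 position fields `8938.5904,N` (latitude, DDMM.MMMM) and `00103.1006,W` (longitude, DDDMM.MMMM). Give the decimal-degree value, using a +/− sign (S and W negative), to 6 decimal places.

φ: degrees = first 2 digits = 89, minutes = 38.5904; 89 + 38.5904/60 = 89.6431733
N → positive
λ: split at 3 digits → 001° and 3.1006′; 1 + 3.1006/60 = 1.0516767
W ⇒ negate

89.643173, -1.051677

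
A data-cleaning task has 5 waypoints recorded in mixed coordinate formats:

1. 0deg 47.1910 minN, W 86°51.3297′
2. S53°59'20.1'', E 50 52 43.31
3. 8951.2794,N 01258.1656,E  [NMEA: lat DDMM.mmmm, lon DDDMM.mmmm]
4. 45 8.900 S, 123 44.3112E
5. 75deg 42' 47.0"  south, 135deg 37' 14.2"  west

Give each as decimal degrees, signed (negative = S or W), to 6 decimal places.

Point 1:
  Latitude: 0 + 47.191/60 = 0.7865167
  N → positive
  Longitude: 51.3297′ = 0.855495°; total 86.8554950
  hemisphere W, so the sign is −
Point 2:
  φ: 59′ + 20.1″ = 59.33500′; 53 + 59.33500/60 = 53.9889167
  S → negative
  Lon: 50° + 52/60 + 43.31/3600 = 50 + 0.866667 + 0.012031 = 50.8786972
  E ⇒ keep positive
Point 3:
  Latitude: degrees = first 2 digits = 89, minutes = 51.2794; 89 + 51.2794/60 = 89.8546567
  N ⇒ keep positive
  Longitude: degrees = first 3 digits = 12, minutes = 58.1656; 12 + 58.1656/60 = 12.9694267
  E ⇒ keep positive
Point 4:
  Latitude: 45 + 8.9/60 = 45.1483333
  S → negative
  λ: 123 + 44.3112/60 = 123.7385200
  E → positive
Point 5:
  φ: 75° + 42/60 + 47/3600 = 75 + 0.700000 + 0.013056 = 75.7130556
  S ⇒ negate
  Lon: 37′ + 14.2″ = 37.23667′; 135 + 37.23667/60 = 135.6206111
  W ⇒ negate

1. 0.786517, -86.855495
2. -53.988917, 50.878697
3. 89.854657, 12.969427
4. -45.148333, 123.738520
5. -75.713056, -135.620611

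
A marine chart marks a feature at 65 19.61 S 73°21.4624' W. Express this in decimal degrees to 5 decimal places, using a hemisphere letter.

φ: 65 + 19.61/60 = 65.326833
Longitude: 21.4624′ = 0.357707°; total 73.357707

65.32683° S, 73.35771° W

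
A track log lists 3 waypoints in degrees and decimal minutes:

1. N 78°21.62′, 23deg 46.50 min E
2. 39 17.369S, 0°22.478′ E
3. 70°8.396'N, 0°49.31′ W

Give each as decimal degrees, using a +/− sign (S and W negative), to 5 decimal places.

1. 78.36033, 23.77500
2. -39.28948, 0.37463
3. 70.13993, -0.82183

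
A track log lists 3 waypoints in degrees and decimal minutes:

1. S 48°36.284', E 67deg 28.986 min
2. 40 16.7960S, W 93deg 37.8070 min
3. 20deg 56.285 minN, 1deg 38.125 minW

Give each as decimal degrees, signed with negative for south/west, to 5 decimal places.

1. -48.60473, 67.48310
2. -40.27993, -93.63012
3. 20.93808, -1.63542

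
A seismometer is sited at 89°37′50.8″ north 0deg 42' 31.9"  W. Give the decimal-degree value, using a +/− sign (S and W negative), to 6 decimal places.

89.630778, -0.708861

Latitude: 37′ + 50.8″ = 37.84667′; 89 + 37.84667/60 = 89.6307778
N ⇒ keep positive
Longitude: 42′ + 31.9″ = 42.53167′; 0 + 42.53167/60 = 0.7088611
hemisphere W, so the sign is −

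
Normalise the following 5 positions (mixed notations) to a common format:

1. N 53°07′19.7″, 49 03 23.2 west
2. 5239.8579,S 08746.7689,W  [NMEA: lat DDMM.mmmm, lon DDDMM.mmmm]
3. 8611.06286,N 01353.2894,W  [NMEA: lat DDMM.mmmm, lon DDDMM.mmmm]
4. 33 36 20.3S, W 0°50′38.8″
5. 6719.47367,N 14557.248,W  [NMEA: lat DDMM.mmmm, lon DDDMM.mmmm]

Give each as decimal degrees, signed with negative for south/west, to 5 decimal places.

1. 53.12214, -49.05644
2. -52.66430, -87.77948
3. 86.18438, -13.88816
4. -33.60564, -0.84411
5. 67.32456, -145.95413

Point 1:
  Latitude: 53° + 7/60 + 19.7/3600 = 53 + 0.116667 + 0.005472 = 53.122139
  N → positive
  Longitude: 49° + 3/60 + 23.2/3600 = 49 + 0.050000 + 0.006444 = 49.056444
  W ⇒ negate
Point 2:
  Latitude: degrees = first 2 digits = 52, minutes = 39.8579; 52 + 39.8579/60 = 52.664298
  S → negative
  Lon: degrees = first 3 digits = 87, minutes = 46.7689; 87 + 46.7689/60 = 87.779482
  W ⇒ negate
Point 3:
  Latitude: degrees = first 2 digits = 86, minutes = 11.06286; 86 + 11.06286/60 = 86.184381
  N ⇒ keep positive
  Longitude: split at 3 digits → 013° and 53.2894′; 13 + 53.2894/60 = 13.888157
  W ⇒ negate
Point 4:
  Latitude: 36′ + 20.3″ = 36.33833′; 33 + 36.33833/60 = 33.605639
  S → negative
  Lon: 0° + 50/60 + 38.8/3600 = 0 + 0.833333 + 0.010778 = 0.844111
  hemisphere W, so the sign is −
Point 5:
  φ: degrees = first 2 digits = 67, minutes = 19.47367; 67 + 19.47367/60 = 67.324561
  N → positive
  λ: degrees = first 3 digits = 145, minutes = 57.248; 145 + 57.248/60 = 145.954133
  W ⇒ negate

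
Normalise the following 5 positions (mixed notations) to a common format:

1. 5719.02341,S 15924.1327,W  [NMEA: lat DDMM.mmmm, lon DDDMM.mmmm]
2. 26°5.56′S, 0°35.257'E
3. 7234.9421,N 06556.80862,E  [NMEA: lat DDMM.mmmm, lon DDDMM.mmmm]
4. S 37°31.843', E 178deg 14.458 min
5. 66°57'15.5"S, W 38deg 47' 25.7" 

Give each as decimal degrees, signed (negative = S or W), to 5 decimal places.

1. -57.31706, -159.40221
2. -26.09267, 0.58762
3. 72.58237, 65.94681
4. -37.53072, 178.24097
5. -66.95431, -38.79047

Point 1:
  Lat: degrees = first 2 digits = 57, minutes = 19.02341; 57 + 19.02341/60 = 57.317057
  S → negative
  Longitude: degrees = first 3 digits = 159, minutes = 24.1327; 159 + 24.1327/60 = 159.402212
  hemisphere W, so the sign is −
Point 2:
  φ: 5.56′ = 0.092667°; total 26.092667
  S ⇒ negate
  Longitude: 0 + 35.257/60 = 0.587617
  E ⇒ keep positive
Point 3:
  Latitude: split at 2 digits → 72° and 34.9421′; 72 + 34.9421/60 = 72.582368
  N ⇒ keep positive
  Lon: split at 3 digits → 065° and 56.80862′; 65 + 56.80862/60 = 65.946810
  E ⇒ keep positive
Point 4:
  φ: 31.843′ = 0.530717°; total 37.530717
  S → negative
  λ: 14.458′ = 0.240967°; total 178.240967
  E → positive
Point 5:
  Lat: 66 + 57/60 + 15.5/3600 = 66.954306
  S → negative
  λ: 38 + 47/60 + 25.7/3600 = 38.790472
  hemisphere W, so the sign is −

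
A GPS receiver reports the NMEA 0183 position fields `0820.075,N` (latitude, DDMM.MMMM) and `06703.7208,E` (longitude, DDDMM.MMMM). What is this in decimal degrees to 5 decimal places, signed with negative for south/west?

8.33458, 67.06201

φ: split at 2 digits → 08° and 20.075′; 8 + 20.075/60 = 8.334583
N → positive
Longitude: split at 3 digits → 067° and 3.7208′; 67 + 3.7208/60 = 67.062013
E ⇒ keep positive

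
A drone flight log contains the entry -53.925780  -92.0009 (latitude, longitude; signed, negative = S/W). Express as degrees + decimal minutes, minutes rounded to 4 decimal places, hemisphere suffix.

53° 55.5468′ S, 92° 0.0540′ W

Latitude is negative → S; |value| = 53.925780
φ: minutes = (53.925780 − 53) × 60 = 55.546800
Longitude is negative → W; |value| = 92.000900
λ: fractional part 0.000900 → 0.054000 minutes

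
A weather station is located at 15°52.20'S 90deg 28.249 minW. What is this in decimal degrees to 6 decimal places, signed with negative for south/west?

Lat: 52.2′ = 0.870000°; total 15.8700000
S ⇒ negate
λ: 90 + 28.249/60 = 90.4708167
W → negative

-15.870000, -90.470817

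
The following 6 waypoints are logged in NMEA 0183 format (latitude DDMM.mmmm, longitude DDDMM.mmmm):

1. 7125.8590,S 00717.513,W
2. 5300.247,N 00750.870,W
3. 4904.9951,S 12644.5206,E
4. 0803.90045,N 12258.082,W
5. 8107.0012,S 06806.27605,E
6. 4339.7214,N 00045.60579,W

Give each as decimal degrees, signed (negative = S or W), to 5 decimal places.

Point 1:
  φ: split at 2 digits → 71° and 25.859′; 71 + 25.859/60 = 71.430983
  S → negative
  Lon: degrees = first 3 digits = 7, minutes = 17.513; 7 + 17.513/60 = 7.291883
  W ⇒ negate
Point 2:
  Latitude: degrees = first 2 digits = 53, minutes = 0.247; 53 + 0.247/60 = 53.004117
  N → positive
  Longitude: degrees = first 3 digits = 7, minutes = 50.87; 7 + 50.87/60 = 7.847833
  W → negative
Point 3:
  φ: degrees = first 2 digits = 49, minutes = 4.9951; 49 + 4.9951/60 = 49.083252
  S ⇒ negate
  λ: degrees = first 3 digits = 126, minutes = 44.5206; 126 + 44.5206/60 = 126.742010
  E ⇒ keep positive
Point 4:
  φ: split at 2 digits → 08° and 3.90045′; 8 + 3.90045/60 = 8.065008
  N → positive
  Lon: degrees = first 3 digits = 122, minutes = 58.082; 122 + 58.082/60 = 122.968033
  W ⇒ negate
Point 5:
  φ: split at 2 digits → 81° and 7.0012′; 81 + 7.0012/60 = 81.116687
  hemisphere S, so the sign is −
  Lon: degrees = first 3 digits = 68, minutes = 6.27605; 68 + 6.27605/60 = 68.104601
  E ⇒ keep positive
Point 6:
  Lat: degrees = first 2 digits = 43, minutes = 39.7214; 43 + 39.7214/60 = 43.662023
  N ⇒ keep positive
  Longitude: split at 3 digits → 000° and 45.60579′; 0 + 45.60579/60 = 0.760097
  hemisphere W, so the sign is −

1. -71.43098, -7.29188
2. 53.00412, -7.84783
3. -49.08325, 126.74201
4. 8.06501, -122.96803
5. -81.11669, 68.10460
6. 43.66202, -0.76010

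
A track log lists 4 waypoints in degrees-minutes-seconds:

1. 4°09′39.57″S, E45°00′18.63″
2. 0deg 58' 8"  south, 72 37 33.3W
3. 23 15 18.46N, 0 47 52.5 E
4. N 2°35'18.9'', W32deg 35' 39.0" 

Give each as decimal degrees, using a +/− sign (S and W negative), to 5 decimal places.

1. -4.16099, 45.00518
2. -0.96889, -72.62592
3. 23.25513, 0.79792
4. 2.58858, -32.59417

Point 1:
  φ: 4 + 9/60 + 39.57/3600 = 4.160992
  S ⇒ negate
  Lon: 45° + 0/60 + 18.63/3600 = 45 + 0.000000 + 0.005175 = 45.005175
  E → positive
Point 2:
  φ: 0° + 58/60 + 8/3600 = 0 + 0.966667 + 0.002222 = 0.968889
  S → negative
  λ: 72 + 37/60 + 33.3/3600 = 72.625917
  hemisphere W, so the sign is −
Point 3:
  φ: 23° + 15/60 + 18.46/3600 = 23 + 0.250000 + 0.005128 = 23.255128
  N → positive
  Longitude: 0° + 47/60 + 52.5/3600 = 0 + 0.783333 + 0.014583 = 0.797917
  E ⇒ keep positive
Point 4:
  Lat: 2 + 35/60 + 18.9/3600 = 2.588583
  N ⇒ keep positive
  Lon: 35′ + 39″ = 35.65000′; 32 + 35.65000/60 = 32.594167
  W → negative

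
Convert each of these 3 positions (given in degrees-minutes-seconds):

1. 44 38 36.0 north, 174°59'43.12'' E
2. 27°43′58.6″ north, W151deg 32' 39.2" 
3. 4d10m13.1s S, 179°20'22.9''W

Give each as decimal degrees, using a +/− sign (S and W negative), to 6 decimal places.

Point 1:
  Latitude: 44 + 38/60 + 36/3600 = 44.6433333
  N ⇒ keep positive
  Longitude: 174° + 59/60 + 43.12/3600 = 174 + 0.983333 + 0.011978 = 174.9953111
  E ⇒ keep positive
Point 2:
  φ: 27 + 43/60 + 58.6/3600 = 27.7329444
  N → positive
  Lon: 151 + 32/60 + 39.2/3600 = 151.5442222
  hemisphere W, so the sign is −
Point 3:
  φ: 4 + 10/60 + 13.1/3600 = 4.1703056
  S → negative
  Lon: 179° + 20/60 + 22.9/3600 = 179 + 0.333333 + 0.006361 = 179.3396944
  hemisphere W, so the sign is −

1. 44.643333, 174.995311
2. 27.732944, -151.544222
3. -4.170306, -179.339694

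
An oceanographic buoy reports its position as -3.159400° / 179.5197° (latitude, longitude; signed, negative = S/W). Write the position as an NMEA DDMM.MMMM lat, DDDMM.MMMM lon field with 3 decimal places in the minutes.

Latitude is negative → S; |value| = 3.159400
Lat: fractional part 0.159400 → 9.56400 minutes
Longitude: fractional part 0.519700 → 31.18200 minutes

0309.564,S / 17931.182,E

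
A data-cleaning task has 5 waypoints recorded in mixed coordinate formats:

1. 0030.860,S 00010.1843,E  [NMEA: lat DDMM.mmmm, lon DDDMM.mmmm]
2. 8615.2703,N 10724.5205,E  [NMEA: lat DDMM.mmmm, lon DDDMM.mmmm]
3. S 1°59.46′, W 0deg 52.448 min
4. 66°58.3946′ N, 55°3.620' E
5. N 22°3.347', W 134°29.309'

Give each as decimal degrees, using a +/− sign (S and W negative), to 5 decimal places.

Point 1:
  Latitude: degrees = first 2 digits = 0, minutes = 30.86; 0 + 30.86/60 = 0.514333
  hemisphere S, so the sign is −
  λ: split at 3 digits → 000° and 10.1843′; 0 + 10.1843/60 = 0.169738
  E ⇒ keep positive
Point 2:
  Lat: split at 2 digits → 86° and 15.2703′; 86 + 15.2703/60 = 86.254505
  N → positive
  Longitude: degrees = first 3 digits = 107, minutes = 24.5205; 107 + 24.5205/60 = 107.408675
  E ⇒ keep positive
Point 3:
  φ: 1 + 59.46/60 = 1.991000
  hemisphere S, so the sign is −
  Longitude: 52.448′ = 0.874133°; total 0.874133
  hemisphere W, so the sign is −
Point 4:
  Lat: 66 + 58.3946/60 = 66.973243
  N ⇒ keep positive
  λ: 55 + 3.62/60 = 55.060333
  E ⇒ keep positive
Point 5:
  Latitude: 22 + 3.347/60 = 22.055783
  N → positive
  Lon: 29.309′ = 0.488483°; total 134.488483
  W ⇒ negate

1. -0.51433, 0.16974
2. 86.25451, 107.40868
3. -1.99100, -0.87413
4. 66.97324, 55.06033
5. 22.05578, -134.48848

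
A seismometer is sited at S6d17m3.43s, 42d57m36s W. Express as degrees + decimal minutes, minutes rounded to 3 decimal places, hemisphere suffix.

6° 17.057′ S, 42° 57.600′ W

Lat: seconds/60 = 0.05717; minutes = 17 + 0.05717 = 17.05717
Longitude: 57 + 36/60 = 57.60000′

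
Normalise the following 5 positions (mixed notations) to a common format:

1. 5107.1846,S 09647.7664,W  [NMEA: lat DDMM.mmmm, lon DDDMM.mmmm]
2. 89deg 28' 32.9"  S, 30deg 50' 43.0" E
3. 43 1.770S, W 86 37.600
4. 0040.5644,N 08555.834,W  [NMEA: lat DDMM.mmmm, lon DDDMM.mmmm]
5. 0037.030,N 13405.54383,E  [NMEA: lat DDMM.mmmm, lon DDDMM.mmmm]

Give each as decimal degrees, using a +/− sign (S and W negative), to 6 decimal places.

1. -51.119743, -96.796107
2. -89.475806, 30.845278
3. -43.029500, -86.626667
4. 0.676073, -85.930567
5. 0.617167, 134.092397

Point 1:
  Lat: split at 2 digits → 51° and 7.1846′; 51 + 7.1846/60 = 51.1197433
  hemisphere S, so the sign is −
  λ: degrees = first 3 digits = 96, minutes = 47.7664; 96 + 47.7664/60 = 96.7961067
  W → negative
Point 2:
  φ: 89 + 28/60 + 32.9/3600 = 89.4758056
  S → negative
  Lon: 50′ + 43″ = 50.71667′; 30 + 50.71667/60 = 30.8452778
  E ⇒ keep positive
Point 3:
  φ: 1.77′ = 0.029500°; total 43.0295000
  S ⇒ negate
  λ: 37.6′ = 0.626667°; total 86.6266667
  hemisphere W, so the sign is −
Point 4:
  Latitude: split at 2 digits → 00° and 40.5644′; 0 + 40.5644/60 = 0.6760733
  N → positive
  λ: degrees = first 3 digits = 85, minutes = 55.834; 85 + 55.834/60 = 85.9305667
  W → negative
Point 5:
  φ: degrees = first 2 digits = 0, minutes = 37.03; 0 + 37.03/60 = 0.6171667
  N → positive
  Longitude: degrees = first 3 digits = 134, minutes = 5.54383; 134 + 5.54383/60 = 134.0923972
  E ⇒ keep positive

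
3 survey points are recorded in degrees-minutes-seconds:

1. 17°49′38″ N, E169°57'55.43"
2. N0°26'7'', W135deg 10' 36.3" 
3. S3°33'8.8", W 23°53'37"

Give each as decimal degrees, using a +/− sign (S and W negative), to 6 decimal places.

1. 17.827222, 169.965397
2. 0.435278, -135.176750
3. -3.552444, -23.893611

Point 1:
  Lat: 49′ + 38″ = 49.63333′; 17 + 49.63333/60 = 17.8272222
  N → positive
  Lon: 169° + 57/60 + 55.43/3600 = 169 + 0.950000 + 0.015397 = 169.9653972
  E → positive
Point 2:
  Lat: 26′ + 7″ = 26.11667′; 0 + 26.11667/60 = 0.4352778
  N ⇒ keep positive
  Lon: 10′ + 36.3″ = 10.60500′; 135 + 10.60500/60 = 135.1767500
  hemisphere W, so the sign is −
Point 3:
  Latitude: 3° + 33/60 + 8.8/3600 = 3 + 0.550000 + 0.002444 = 3.5524444
  S ⇒ negate
  Lon: 23 + 53/60 + 37/3600 = 23.8936111
  hemisphere W, so the sign is −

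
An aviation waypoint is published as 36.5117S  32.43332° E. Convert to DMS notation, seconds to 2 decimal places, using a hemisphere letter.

φ: 0.511700 × 60 = 30.70200′ → 30′, remainder × 60 = 42.1200″
λ: 0.433320° → 25.99920′; 0.99920 × 60 = 59.9520″

36°30′42.12″ S, 32°25′59.95″ E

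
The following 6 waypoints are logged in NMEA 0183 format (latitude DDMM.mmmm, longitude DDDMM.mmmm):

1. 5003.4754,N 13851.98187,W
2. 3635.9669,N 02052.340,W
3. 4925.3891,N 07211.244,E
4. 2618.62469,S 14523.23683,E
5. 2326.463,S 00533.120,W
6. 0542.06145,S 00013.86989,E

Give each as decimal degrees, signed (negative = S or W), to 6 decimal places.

1. 50.057923, -138.866365
2. 36.599448, -20.872333
3. 49.423152, 72.187400
4. -26.310412, 145.387281
5. -23.441050, -5.552000
6. -5.701024, 0.231165

Point 1:
  Latitude: degrees = first 2 digits = 50, minutes = 3.4754; 50 + 3.4754/60 = 50.0579233
  N ⇒ keep positive
  λ: split at 3 digits → 138° and 51.98187′; 138 + 51.98187/60 = 138.8663645
  W ⇒ negate
Point 2:
  φ: degrees = first 2 digits = 36, minutes = 35.9669; 36 + 35.9669/60 = 36.5994483
  N → positive
  Lon: split at 3 digits → 020° and 52.34′; 20 + 52.34/60 = 20.8723333
  W ⇒ negate
Point 3:
  Lat: degrees = first 2 digits = 49, minutes = 25.3891; 49 + 25.3891/60 = 49.4231517
  N → positive
  λ: split at 3 digits → 072° and 11.244′; 72 + 11.244/60 = 72.1874000
  E → positive
Point 4:
  Lat: split at 2 digits → 26° and 18.62469′; 26 + 18.62469/60 = 26.3104115
  S ⇒ negate
  Longitude: split at 3 digits → 145° and 23.23683′; 145 + 23.23683/60 = 145.3872805
  E → positive
Point 5:
  φ: split at 2 digits → 23° and 26.463′; 23 + 26.463/60 = 23.4410500
  S → negative
  Lon: degrees = first 3 digits = 5, minutes = 33.12; 5 + 33.12/60 = 5.5520000
  W ⇒ negate
Point 6:
  Lat: split at 2 digits → 05° and 42.06145′; 5 + 42.06145/60 = 5.7010242
  hemisphere S, so the sign is −
  Lon: degrees = first 3 digits = 0, minutes = 13.86989; 0 + 13.86989/60 = 0.2311648
  E → positive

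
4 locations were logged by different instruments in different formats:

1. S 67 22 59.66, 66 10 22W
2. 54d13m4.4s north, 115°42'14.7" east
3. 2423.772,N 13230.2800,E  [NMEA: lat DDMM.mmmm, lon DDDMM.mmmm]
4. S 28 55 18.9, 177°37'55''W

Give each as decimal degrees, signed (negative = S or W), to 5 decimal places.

Point 1:
  Lat: 22′ + 59.66″ = 22.99433′; 67 + 22.99433/60 = 67.383239
  hemisphere S, so the sign is −
  Lon: 66° + 10/60 + 22/3600 = 66 + 0.166667 + 0.006111 = 66.172778
  hemisphere W, so the sign is −
Point 2:
  φ: 54° + 13/60 + 4.4/3600 = 54 + 0.216667 + 0.001222 = 54.217889
  N → positive
  Lon: 42′ + 14.7″ = 42.24500′; 115 + 42.24500/60 = 115.704083
  E → positive
Point 3:
  Lat: split at 2 digits → 24° and 23.772′; 24 + 23.772/60 = 24.396200
  N ⇒ keep positive
  λ: split at 3 digits → 132° and 30.28′; 132 + 30.28/60 = 132.504667
  E ⇒ keep positive
Point 4:
  Lat: 28° + 55/60 + 18.9/3600 = 28 + 0.916667 + 0.005250 = 28.921917
  hemisphere S, so the sign is −
  λ: 177 + 37/60 + 55/3600 = 177.631944
  W ⇒ negate

1. -67.38324, -66.17278
2. 54.21789, 115.70408
3. 24.39620, 132.50467
4. -28.92192, -177.63194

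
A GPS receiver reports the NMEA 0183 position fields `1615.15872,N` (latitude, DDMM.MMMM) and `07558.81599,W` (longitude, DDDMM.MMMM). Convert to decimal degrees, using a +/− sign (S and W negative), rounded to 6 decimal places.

16.252645, -75.980267

Lat: split at 2 digits → 16° and 15.15872′; 16 + 15.15872/60 = 16.2526453
N → positive
Lon: degrees = first 3 digits = 75, minutes = 58.81599; 75 + 58.81599/60 = 75.9802665
W → negative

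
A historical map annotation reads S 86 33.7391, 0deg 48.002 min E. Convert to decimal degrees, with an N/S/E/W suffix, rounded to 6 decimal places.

86.562318° S, 0.800033° E

φ: 33.7391′ = 0.562318°; total 86.5623183
λ: 48.002′ = 0.800033°; total 0.8000333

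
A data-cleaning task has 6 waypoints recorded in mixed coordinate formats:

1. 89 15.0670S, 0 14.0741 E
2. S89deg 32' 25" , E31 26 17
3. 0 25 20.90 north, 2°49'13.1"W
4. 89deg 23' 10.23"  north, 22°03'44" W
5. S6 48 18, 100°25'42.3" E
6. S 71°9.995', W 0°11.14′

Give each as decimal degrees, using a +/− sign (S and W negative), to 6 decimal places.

1. -89.251117, 0.234568
2. -89.540278, 31.438056
3. 0.422472, -2.820306
4. 89.386175, -22.062222
5. -6.805000, 100.428417
6. -71.166583, -0.185667

Point 1:
  φ: 89 + 15.067/60 = 89.2511167
  S ⇒ negate
  Lon: 14.0741′ = 0.234568°; total 0.2345683
  E → positive
Point 2:
  φ: 89 + 32/60 + 25/3600 = 89.5402778
  S → negative
  Longitude: 26′ + 17″ = 26.28333′; 31 + 26.28333/60 = 31.4380556
  E ⇒ keep positive
Point 3:
  φ: 0 + 25/60 + 20.9/3600 = 0.4224722
  N ⇒ keep positive
  λ: 2° + 49/60 + 13.1/3600 = 2 + 0.816667 + 0.003639 = 2.8203056
  W ⇒ negate
Point 4:
  φ: 89 + 23/60 + 10.23/3600 = 89.3861750
  N ⇒ keep positive
  Longitude: 22 + 3/60 + 44/3600 = 22.0622222
  hemisphere W, so the sign is −
Point 5:
  Latitude: 6° + 48/60 + 18/3600 = 6 + 0.800000 + 0.005000 = 6.8050000
  S → negative
  λ: 25′ + 42.3″ = 25.70500′; 100 + 25.70500/60 = 100.4284167
  E → positive
Point 6:
  Lat: 9.995′ = 0.166583°; total 71.1665833
  S ⇒ negate
  λ: 0 + 11.14/60 = 0.1856667
  W ⇒ negate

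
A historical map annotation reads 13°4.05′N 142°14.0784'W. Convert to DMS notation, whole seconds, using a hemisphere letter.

13°04′3″ N, 142°14′5″ W

Latitude: fractional minutes 0.05000 × 60 = 3.00″
Longitude: fractional minutes 0.07840 × 60 = 4.70″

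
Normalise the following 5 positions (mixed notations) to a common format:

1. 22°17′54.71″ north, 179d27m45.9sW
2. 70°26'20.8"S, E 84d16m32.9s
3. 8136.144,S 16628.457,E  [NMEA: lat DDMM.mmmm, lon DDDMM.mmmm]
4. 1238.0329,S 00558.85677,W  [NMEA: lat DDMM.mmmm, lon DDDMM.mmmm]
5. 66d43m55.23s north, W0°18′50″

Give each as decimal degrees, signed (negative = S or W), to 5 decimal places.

Point 1:
  Lat: 17′ + 54.71″ = 17.91183′; 22 + 17.91183/60 = 22.298531
  N → positive
  λ: 179° + 27/60 + 45.9/3600 = 179 + 0.450000 + 0.012750 = 179.462750
  W ⇒ negate
Point 2:
  φ: 70° + 26/60 + 20.8/3600 = 70 + 0.433333 + 0.005778 = 70.439111
  S → negative
  Longitude: 84 + 16/60 + 32.9/3600 = 84.275806
  E ⇒ keep positive
Point 3:
  φ: split at 2 digits → 81° and 36.144′; 81 + 36.144/60 = 81.602400
  S → negative
  Longitude: split at 3 digits → 166° and 28.457′; 166 + 28.457/60 = 166.474283
  E ⇒ keep positive
Point 4:
  Latitude: degrees = first 2 digits = 12, minutes = 38.0329; 12 + 38.0329/60 = 12.633882
  hemisphere S, so the sign is −
  Lon: split at 3 digits → 005° and 58.85677′; 5 + 58.85677/60 = 5.980946
  hemisphere W, so the sign is −
Point 5:
  Latitude: 43′ + 55.23″ = 43.92050′; 66 + 43.92050/60 = 66.732008
  N ⇒ keep positive
  Longitude: 0° + 18/60 + 50/3600 = 0 + 0.300000 + 0.013889 = 0.313889
  W ⇒ negate

1. 22.29853, -179.46275
2. -70.43911, 84.27581
3. -81.60240, 166.47428
4. -12.63388, -5.98095
5. 66.73201, -0.31389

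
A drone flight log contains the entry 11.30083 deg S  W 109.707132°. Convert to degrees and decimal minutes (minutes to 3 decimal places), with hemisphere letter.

Latitude: minutes = (11.300830 − 11) × 60 = 18.04980
Longitude: fractional part 0.707132 → 42.42792 minutes

11° 18.050′ S, 109° 42.428′ W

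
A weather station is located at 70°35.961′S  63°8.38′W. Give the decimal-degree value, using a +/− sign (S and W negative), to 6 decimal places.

φ: 35.961′ = 0.599350°; total 70.5993500
hemisphere S, so the sign is −
Longitude: 8.38′ = 0.139667°; total 63.1396667
hemisphere W, so the sign is −

-70.599350, -63.139667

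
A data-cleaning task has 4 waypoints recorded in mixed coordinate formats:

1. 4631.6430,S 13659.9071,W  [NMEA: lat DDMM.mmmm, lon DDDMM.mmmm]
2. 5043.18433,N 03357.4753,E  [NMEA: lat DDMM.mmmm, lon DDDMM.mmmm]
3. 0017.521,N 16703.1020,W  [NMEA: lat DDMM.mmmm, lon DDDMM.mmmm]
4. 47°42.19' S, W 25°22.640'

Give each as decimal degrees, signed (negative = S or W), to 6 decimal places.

Point 1:
  Latitude: degrees = first 2 digits = 46, minutes = 31.643; 46 + 31.643/60 = 46.5273833
  hemisphere S, so the sign is −
  Lon: degrees = first 3 digits = 136, minutes = 59.9071; 136 + 59.9071/60 = 136.9984517
  W → negative
Point 2:
  Lat: degrees = first 2 digits = 50, minutes = 43.18433; 50 + 43.18433/60 = 50.7197388
  N ⇒ keep positive
  Lon: split at 3 digits → 033° and 57.4753′; 33 + 57.4753/60 = 33.9579217
  E ⇒ keep positive
Point 3:
  Lat: split at 2 digits → 00° and 17.521′; 0 + 17.521/60 = 0.2920167
  N → positive
  Lon: degrees = first 3 digits = 167, minutes = 3.102; 167 + 3.102/60 = 167.0517000
  W ⇒ negate
Point 4:
  Lat: 47 + 42.19/60 = 47.7031667
  S ⇒ negate
  λ: 25 + 22.64/60 = 25.3773333
  W → negative

1. -46.527383, -136.998452
2. 50.719739, 33.957922
3. 0.292017, -167.051700
4. -47.703167, -25.377333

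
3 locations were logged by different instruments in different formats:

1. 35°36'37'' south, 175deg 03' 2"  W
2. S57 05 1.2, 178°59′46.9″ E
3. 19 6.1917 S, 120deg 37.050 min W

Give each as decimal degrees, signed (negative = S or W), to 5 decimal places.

1. -35.61028, -175.05056
2. -57.08367, 178.99636
3. -19.10320, -120.61750

Point 1:
  Lat: 35° + 36/60 + 37/3600 = 35 + 0.600000 + 0.010278 = 35.610278
  hemisphere S, so the sign is −
  λ: 175 + 3/60 + 2/3600 = 175.050556
  W → negative
Point 2:
  Latitude: 57 + 5/60 + 1.2/3600 = 57.083667
  S ⇒ negate
  λ: 178 + 59/60 + 46.9/3600 = 178.996361
  E → positive
Point 3:
  Latitude: 6.1917′ = 0.103195°; total 19.103195
  S → negative
  Lon: 120 + 37.05/60 = 120.617500
  W → negative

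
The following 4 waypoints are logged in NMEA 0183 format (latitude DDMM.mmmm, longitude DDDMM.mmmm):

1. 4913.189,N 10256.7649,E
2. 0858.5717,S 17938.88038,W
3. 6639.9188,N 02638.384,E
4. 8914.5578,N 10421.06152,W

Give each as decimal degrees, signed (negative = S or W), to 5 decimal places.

Point 1:
  φ: degrees = first 2 digits = 49, minutes = 13.189; 49 + 13.189/60 = 49.219817
  N ⇒ keep positive
  Longitude: degrees = first 3 digits = 102, minutes = 56.7649; 102 + 56.7649/60 = 102.946082
  E → positive
Point 2:
  Latitude: split at 2 digits → 08° and 58.5717′; 8 + 58.5717/60 = 8.976195
  S ⇒ negate
  Lon: split at 3 digits → 179° and 38.88038′; 179 + 38.88038/60 = 179.648006
  W → negative
Point 3:
  Lat: split at 2 digits → 66° and 39.9188′; 66 + 39.9188/60 = 66.665313
  N → positive
  λ: degrees = first 3 digits = 26, minutes = 38.384; 26 + 38.384/60 = 26.639733
  E ⇒ keep positive
Point 4:
  φ: degrees = first 2 digits = 89, minutes = 14.5578; 89 + 14.5578/60 = 89.242630
  N → positive
  λ: split at 3 digits → 104° and 21.06152′; 104 + 21.06152/60 = 104.351025
  hemisphere W, so the sign is −

1. 49.21982, 102.94608
2. -8.97620, -179.64801
3. 66.66531, 26.63973
4. 89.24263, -104.35103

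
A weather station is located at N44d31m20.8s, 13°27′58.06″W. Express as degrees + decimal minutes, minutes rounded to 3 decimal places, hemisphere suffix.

44° 31.347′ N, 13° 27.968′ W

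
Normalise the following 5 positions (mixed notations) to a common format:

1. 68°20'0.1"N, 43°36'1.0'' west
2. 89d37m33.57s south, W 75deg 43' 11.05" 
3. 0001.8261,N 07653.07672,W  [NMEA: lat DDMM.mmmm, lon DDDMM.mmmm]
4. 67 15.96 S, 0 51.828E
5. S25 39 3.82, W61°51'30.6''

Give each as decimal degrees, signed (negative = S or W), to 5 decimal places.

1. 68.33336, -43.60028
2. -89.62599, -75.71974
3. 0.03044, -76.88461
4. -67.26600, 0.86380
5. -25.65106, -61.85850

Point 1:
  Lat: 68 + 20/60 + 0.1/3600 = 68.333361
  N → positive
  Longitude: 43 + 36/60 + 1/3600 = 43.600278
  W → negative
Point 2:
  φ: 37′ + 33.57″ = 37.55950′; 89 + 37.55950/60 = 89.625992
  S ⇒ negate
  λ: 75° + 43/60 + 11.05/3600 = 75 + 0.716667 + 0.003069 = 75.719736
  W ⇒ negate
Point 3:
  Lat: split at 2 digits → 00° and 1.8261′; 0 + 1.8261/60 = 0.030435
  N ⇒ keep positive
  Longitude: degrees = first 3 digits = 76, minutes = 53.07672; 76 + 53.07672/60 = 76.884612
  W ⇒ negate
Point 4:
  Lat: 15.96′ = 0.266000°; total 67.266000
  hemisphere S, so the sign is −
  Longitude: 0 + 51.828/60 = 0.863800
  E ⇒ keep positive
Point 5:
  φ: 39′ + 3.82″ = 39.06367′; 25 + 39.06367/60 = 25.651061
  S → negative
  Lon: 51′ + 30.6″ = 51.51000′; 61 + 51.51000/60 = 61.858500
  W → negative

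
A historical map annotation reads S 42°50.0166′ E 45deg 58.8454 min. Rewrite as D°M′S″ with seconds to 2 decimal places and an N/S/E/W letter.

Lat: 50.01660′ → 50′ and 0.01660 × 60 = 0.9960″
λ: fractional minutes 0.84540 × 60 = 50.7240″

42°50′1.00″ S, 45°58′50.72″ E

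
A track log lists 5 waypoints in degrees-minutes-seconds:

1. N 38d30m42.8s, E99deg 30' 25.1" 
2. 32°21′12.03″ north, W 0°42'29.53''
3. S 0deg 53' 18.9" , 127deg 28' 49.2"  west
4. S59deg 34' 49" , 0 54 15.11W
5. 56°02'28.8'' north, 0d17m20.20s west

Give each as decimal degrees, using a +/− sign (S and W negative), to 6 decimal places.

Point 1:
  φ: 38° + 30/60 + 42.8/3600 = 38 + 0.500000 + 0.011889 = 38.5118889
  N ⇒ keep positive
  Lon: 99 + 30/60 + 25.1/3600 = 99.5069722
  E ⇒ keep positive
Point 2:
  φ: 32° + 21/60 + 12.03/3600 = 32 + 0.350000 + 0.003342 = 32.3533417
  N → positive
  Longitude: 0° + 42/60 + 29.53/3600 = 0 + 0.700000 + 0.008203 = 0.7082028
  W ⇒ negate
Point 3:
  Latitude: 53′ + 18.9″ = 53.31500′; 0 + 53.31500/60 = 0.8885833
  S ⇒ negate
  Longitude: 127 + 28/60 + 49.2/3600 = 127.4803333
  W ⇒ negate
Point 4:
  Latitude: 59° + 34/60 + 49/3600 = 59 + 0.566667 + 0.013611 = 59.5802778
  S → negative
  Lon: 0° + 54/60 + 15.11/3600 = 0 + 0.900000 + 0.004197 = 0.9041972
  hemisphere W, so the sign is −
Point 5:
  φ: 56 + 2/60 + 28.8/3600 = 56.0413333
  N → positive
  Longitude: 0° + 17/60 + 20.2/3600 = 0 + 0.283333 + 0.005611 = 0.2889444
  W ⇒ negate

1. 38.511889, 99.506972
2. 32.353342, -0.708203
3. -0.888583, -127.480333
4. -59.580278, -0.904197
5. 56.041333, -0.288944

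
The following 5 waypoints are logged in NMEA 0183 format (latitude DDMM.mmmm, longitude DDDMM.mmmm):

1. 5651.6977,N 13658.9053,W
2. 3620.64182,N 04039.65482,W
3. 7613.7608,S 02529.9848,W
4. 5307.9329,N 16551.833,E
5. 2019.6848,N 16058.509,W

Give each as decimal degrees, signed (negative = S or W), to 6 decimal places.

Point 1:
  Lat: split at 2 digits → 56° and 51.6977′; 56 + 51.6977/60 = 56.8616283
  N ⇒ keep positive
  λ: split at 3 digits → 136° and 58.9053′; 136 + 58.9053/60 = 136.9817550
  hemisphere W, so the sign is −
Point 2:
  φ: degrees = first 2 digits = 36, minutes = 20.64182; 36 + 20.64182/60 = 36.3440303
  N ⇒ keep positive
  Longitude: degrees = first 3 digits = 40, minutes = 39.65482; 40 + 39.65482/60 = 40.6609137
  hemisphere W, so the sign is −
Point 3:
  φ: split at 2 digits → 76° and 13.7608′; 76 + 13.7608/60 = 76.2293467
  hemisphere S, so the sign is −
  λ: split at 3 digits → 025° and 29.9848′; 25 + 29.9848/60 = 25.4997467
  W ⇒ negate
Point 4:
  Latitude: split at 2 digits → 53° and 7.9329′; 53 + 7.9329/60 = 53.1322150
  N ⇒ keep positive
  Lon: degrees = first 3 digits = 165, minutes = 51.833; 165 + 51.833/60 = 165.8638833
  E ⇒ keep positive
Point 5:
  φ: split at 2 digits → 20° and 19.6848′; 20 + 19.6848/60 = 20.3280800
  N ⇒ keep positive
  λ: split at 3 digits → 160° and 58.509′; 160 + 58.509/60 = 160.9751500
  hemisphere W, so the sign is −

1. 56.861628, -136.981755
2. 36.344030, -40.660914
3. -76.229347, -25.499747
4. 53.132215, 165.863883
5. 20.328080, -160.975150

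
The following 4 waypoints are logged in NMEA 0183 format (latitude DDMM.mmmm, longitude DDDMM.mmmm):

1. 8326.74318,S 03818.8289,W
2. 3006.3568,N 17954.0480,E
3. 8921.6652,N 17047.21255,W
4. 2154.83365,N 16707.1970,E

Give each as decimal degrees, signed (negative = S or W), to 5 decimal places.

1. -83.44572, -38.31382
2. 30.10595, 179.90080
3. 89.36109, -170.78688
4. 21.91389, 167.11995

Point 1:
  Latitude: degrees = first 2 digits = 83, minutes = 26.74318; 83 + 26.74318/60 = 83.445720
  S → negative
  Lon: split at 3 digits → 038° and 18.8289′; 38 + 18.8289/60 = 38.313815
  hemisphere W, so the sign is −
Point 2:
  Lat: degrees = first 2 digits = 30, minutes = 6.3568; 30 + 6.3568/60 = 30.105947
  N → positive
  λ: degrees = first 3 digits = 179, minutes = 54.048; 179 + 54.048/60 = 179.900800
  E → positive
Point 3:
  Lat: split at 2 digits → 89° and 21.6652′; 89 + 21.6652/60 = 89.361087
  N → positive
  Longitude: split at 3 digits → 170° and 47.21255′; 170 + 47.21255/60 = 170.786876
  W → negative
Point 4:
  Lat: degrees = first 2 digits = 21, minutes = 54.83365; 21 + 54.83365/60 = 21.913894
  N ⇒ keep positive
  Longitude: degrees = first 3 digits = 167, minutes = 7.197; 167 + 7.197/60 = 167.119950
  E ⇒ keep positive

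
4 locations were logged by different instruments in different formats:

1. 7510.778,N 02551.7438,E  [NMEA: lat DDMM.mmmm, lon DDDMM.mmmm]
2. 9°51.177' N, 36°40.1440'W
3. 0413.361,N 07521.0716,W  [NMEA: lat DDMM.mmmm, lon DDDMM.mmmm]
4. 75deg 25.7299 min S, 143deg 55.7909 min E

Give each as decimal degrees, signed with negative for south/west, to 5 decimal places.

1. 75.17963, 25.86240
2. 9.85295, -36.66907
3. 4.22268, -75.35119
4. -75.42883, 143.92985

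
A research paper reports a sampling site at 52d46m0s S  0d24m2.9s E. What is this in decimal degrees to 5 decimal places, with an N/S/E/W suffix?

52.76667° S, 0.40081° E

Latitude: 52° + 46/60 + 0/3600 = 52 + 0.766667 + 0.000000 = 52.766667
Lon: 0° + 24/60 + 2.9/3600 = 0 + 0.400000 + 0.000806 = 0.400806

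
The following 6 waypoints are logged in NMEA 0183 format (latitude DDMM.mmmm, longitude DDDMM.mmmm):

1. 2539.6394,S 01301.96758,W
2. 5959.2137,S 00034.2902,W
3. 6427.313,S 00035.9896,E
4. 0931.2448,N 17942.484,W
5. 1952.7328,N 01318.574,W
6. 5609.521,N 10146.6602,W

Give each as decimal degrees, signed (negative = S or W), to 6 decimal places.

1. -25.660657, -13.032793
2. -59.986895, -0.571503
3. -64.455217, 0.599827
4. 9.520747, -179.708067
5. 19.878880, -13.309567
6. 56.158683, -101.777670

Point 1:
  Latitude: degrees = first 2 digits = 25, minutes = 39.6394; 25 + 39.6394/60 = 25.6606567
  hemisphere S, so the sign is −
  λ: degrees = first 3 digits = 13, minutes = 1.96758; 13 + 1.96758/60 = 13.0327930
  W → negative
Point 2:
  Latitude: degrees = first 2 digits = 59, minutes = 59.2137; 59 + 59.2137/60 = 59.9868950
  S ⇒ negate
  λ: split at 3 digits → 000° and 34.2902′; 0 + 34.2902/60 = 0.5715033
  W ⇒ negate
Point 3:
  φ: split at 2 digits → 64° and 27.313′; 64 + 27.313/60 = 64.4552167
  hemisphere S, so the sign is −
  Lon: split at 3 digits → 000° and 35.9896′; 0 + 35.9896/60 = 0.5998267
  E ⇒ keep positive
Point 4:
  Latitude: degrees = first 2 digits = 9, minutes = 31.2448; 9 + 31.2448/60 = 9.5207467
  N → positive
  Lon: degrees = first 3 digits = 179, minutes = 42.484; 179 + 42.484/60 = 179.7080667
  hemisphere W, so the sign is −
Point 5:
  φ: split at 2 digits → 19° and 52.7328′; 19 + 52.7328/60 = 19.8788800
  N ⇒ keep positive
  Longitude: degrees = first 3 digits = 13, minutes = 18.574; 13 + 18.574/60 = 13.3095667
  W ⇒ negate
Point 6:
  Lat: degrees = first 2 digits = 56, minutes = 9.521; 56 + 9.521/60 = 56.1586833
  N ⇒ keep positive
  Longitude: degrees = first 3 digits = 101, minutes = 46.6602; 101 + 46.6602/60 = 101.7776700
  W → negative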